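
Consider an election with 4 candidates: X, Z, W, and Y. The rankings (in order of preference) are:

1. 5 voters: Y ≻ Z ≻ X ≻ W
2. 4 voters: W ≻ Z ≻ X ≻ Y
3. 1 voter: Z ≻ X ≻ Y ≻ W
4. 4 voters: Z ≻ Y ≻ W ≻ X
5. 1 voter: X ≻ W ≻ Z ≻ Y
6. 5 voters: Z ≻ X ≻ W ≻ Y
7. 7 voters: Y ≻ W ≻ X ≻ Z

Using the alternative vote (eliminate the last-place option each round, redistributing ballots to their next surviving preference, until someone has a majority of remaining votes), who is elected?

Z

Round 1: X 1, Z 10, W 4, Y 12. Eliminate X.
Round 2: Z 10, W 5, Y 12. Eliminate W.
Round 3: Z 15, Y 12. Z has a majority.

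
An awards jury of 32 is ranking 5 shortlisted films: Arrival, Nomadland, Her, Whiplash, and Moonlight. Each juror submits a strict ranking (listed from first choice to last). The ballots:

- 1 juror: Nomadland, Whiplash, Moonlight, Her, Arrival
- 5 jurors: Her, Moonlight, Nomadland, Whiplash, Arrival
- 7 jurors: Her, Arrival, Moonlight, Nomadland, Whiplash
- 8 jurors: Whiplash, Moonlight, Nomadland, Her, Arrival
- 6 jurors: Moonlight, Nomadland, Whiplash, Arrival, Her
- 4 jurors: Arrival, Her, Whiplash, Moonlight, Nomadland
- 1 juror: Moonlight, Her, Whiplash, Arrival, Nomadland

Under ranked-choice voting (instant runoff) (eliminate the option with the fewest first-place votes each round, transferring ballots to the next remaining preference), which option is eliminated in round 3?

Round 1: Arrival 4, Nomadland 1, Her 12, Whiplash 8, Moonlight 7. Eliminate Nomadland.
Round 2: Arrival 4, Her 12, Whiplash 9, Moonlight 7. Eliminate Arrival.
Round 3: Her 16, Whiplash 9, Moonlight 7. Eliminate Moonlight.

Moonlight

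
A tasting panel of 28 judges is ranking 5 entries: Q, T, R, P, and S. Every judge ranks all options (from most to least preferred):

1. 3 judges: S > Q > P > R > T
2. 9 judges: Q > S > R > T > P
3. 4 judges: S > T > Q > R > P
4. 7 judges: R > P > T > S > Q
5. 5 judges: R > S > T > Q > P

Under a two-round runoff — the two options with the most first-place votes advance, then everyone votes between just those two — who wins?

Q

Round 1 first-place votes: Q 9, T 0, R 12, P 0, S 7.
R and Q advance.
Runoff: R is preferred to Q by 12 voters; Q by 16.
Q wins the runoff.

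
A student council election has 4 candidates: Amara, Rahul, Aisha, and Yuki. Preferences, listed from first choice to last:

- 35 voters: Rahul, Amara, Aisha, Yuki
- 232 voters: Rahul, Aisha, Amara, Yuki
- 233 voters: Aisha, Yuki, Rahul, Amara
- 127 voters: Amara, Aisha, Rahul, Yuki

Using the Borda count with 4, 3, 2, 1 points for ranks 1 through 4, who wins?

Amara: 35·3 + 232·2 + 233·1 + 127·4 = 1310
Rahul: 35·4 + 232·4 + 233·2 + 127·2 = 1788
Aisha: 35·2 + 232·3 + 233·4 + 127·3 = 2079
Yuki: 35·1 + 232·1 + 233·3 + 127·1 = 1093
Aisha has the highest Borda score (2079).

Aisha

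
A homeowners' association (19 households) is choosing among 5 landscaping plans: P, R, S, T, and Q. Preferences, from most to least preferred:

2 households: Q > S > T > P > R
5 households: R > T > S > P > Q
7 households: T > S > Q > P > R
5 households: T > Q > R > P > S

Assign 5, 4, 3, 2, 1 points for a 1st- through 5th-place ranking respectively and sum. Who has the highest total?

T

P: 2·2 + 5·2 + 7·2 + 5·2 = 38
R: 2·1 + 5·5 + 7·1 + 5·3 = 49
S: 2·4 + 5·3 + 7·4 + 5·1 = 56
T: 2·3 + 5·4 + 7·5 + 5·5 = 86
Q: 2·5 + 5·1 + 7·3 + 5·4 = 56
T has the highest Borda score (86).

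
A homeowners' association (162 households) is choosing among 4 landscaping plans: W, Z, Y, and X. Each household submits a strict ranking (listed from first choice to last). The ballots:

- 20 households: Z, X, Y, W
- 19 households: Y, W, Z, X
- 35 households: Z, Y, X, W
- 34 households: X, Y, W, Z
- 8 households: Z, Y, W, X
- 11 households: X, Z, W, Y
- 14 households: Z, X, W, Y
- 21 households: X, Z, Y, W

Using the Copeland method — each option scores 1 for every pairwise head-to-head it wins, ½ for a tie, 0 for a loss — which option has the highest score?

W: loses to Z, Y, and X → score 0.
Z: beats W, Y, and X → score 3.
Y: beats W; loses to Z and X → score 1.
X: beats W and Y; loses to Z → score 2.
Z has the best pairwise record.

Z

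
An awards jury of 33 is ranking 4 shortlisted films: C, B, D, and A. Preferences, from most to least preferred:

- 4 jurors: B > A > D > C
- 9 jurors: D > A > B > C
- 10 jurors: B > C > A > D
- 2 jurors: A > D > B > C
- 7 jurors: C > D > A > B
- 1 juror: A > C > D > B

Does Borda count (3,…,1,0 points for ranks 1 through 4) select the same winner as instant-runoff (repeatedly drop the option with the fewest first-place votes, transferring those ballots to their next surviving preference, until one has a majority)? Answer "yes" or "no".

Borda — scores: C 43, B 53, D 50, A 52. Winner: B.
Instant-runoff — R1 C 7, B 14, D 9, A 3 (A out); R2 C 8, B 14, D 11 (C out); R3 B 14, D 19 (D winner). Winner: D.
The two methods disagree.

no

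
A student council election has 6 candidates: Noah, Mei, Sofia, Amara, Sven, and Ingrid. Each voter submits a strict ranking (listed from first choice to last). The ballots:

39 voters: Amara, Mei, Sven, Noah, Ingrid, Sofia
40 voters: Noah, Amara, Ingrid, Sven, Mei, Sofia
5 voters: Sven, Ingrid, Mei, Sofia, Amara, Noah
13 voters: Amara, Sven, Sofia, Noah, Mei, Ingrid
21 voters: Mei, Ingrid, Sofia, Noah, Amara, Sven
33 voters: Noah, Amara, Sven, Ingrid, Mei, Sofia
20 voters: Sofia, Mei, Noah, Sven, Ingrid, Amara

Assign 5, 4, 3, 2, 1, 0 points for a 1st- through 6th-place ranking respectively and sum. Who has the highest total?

Amara

Noah: 39·2 + 40·5 + 5·0 + 13·2 + 21·2 + 33·5 + 20·3 = 571
Mei: 39·4 + 40·1 + 5·3 + 13·1 + 21·5 + 33·1 + 20·4 = 442
Sofia: 39·0 + 40·0 + 5·2 + 13·3 + 21·3 + 33·0 + 20·5 = 212
Amara: 39·5 + 40·4 + 5·1 + 13·5 + 21·1 + 33·4 + 20·0 = 578
Sven: 39·3 + 40·2 + 5·5 + 13·4 + 21·0 + 33·3 + 20·2 = 413
Ingrid: 39·1 + 40·3 + 5·4 + 13·0 + 21·4 + 33·2 + 20·1 = 349
Amara has the highest Borda score (578).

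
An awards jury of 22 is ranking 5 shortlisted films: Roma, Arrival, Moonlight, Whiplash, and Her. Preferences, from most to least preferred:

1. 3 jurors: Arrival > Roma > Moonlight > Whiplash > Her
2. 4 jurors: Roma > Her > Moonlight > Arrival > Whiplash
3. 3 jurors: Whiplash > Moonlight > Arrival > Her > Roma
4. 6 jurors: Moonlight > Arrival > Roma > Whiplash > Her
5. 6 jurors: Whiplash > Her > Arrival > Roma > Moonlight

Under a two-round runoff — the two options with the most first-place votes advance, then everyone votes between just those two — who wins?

Round 1 first-place votes: Roma 4, Arrival 3, Moonlight 6, Whiplash 9, Her 0.
Whiplash and Moonlight advance.
Runoff: Whiplash is preferred to Moonlight by 9 voters; Moonlight by 13.
Moonlight wins the runoff.

Moonlight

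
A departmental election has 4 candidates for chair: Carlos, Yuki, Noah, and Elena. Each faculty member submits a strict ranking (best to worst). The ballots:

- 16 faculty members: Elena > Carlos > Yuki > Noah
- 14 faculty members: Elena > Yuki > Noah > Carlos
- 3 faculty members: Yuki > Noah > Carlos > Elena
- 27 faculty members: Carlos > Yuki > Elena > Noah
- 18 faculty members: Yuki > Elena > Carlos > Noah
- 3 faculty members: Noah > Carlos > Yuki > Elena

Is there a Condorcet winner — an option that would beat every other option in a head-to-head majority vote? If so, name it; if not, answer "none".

Checking pairwise contests:
Elena beats Carlos 48–33.
Carlos beats Yuki 46–35.
Carlos beats Noah 61–20.
Yuki beats Elena 51–30.
Every option loses at least one head-to-head, so there is no Condorcet winner.

none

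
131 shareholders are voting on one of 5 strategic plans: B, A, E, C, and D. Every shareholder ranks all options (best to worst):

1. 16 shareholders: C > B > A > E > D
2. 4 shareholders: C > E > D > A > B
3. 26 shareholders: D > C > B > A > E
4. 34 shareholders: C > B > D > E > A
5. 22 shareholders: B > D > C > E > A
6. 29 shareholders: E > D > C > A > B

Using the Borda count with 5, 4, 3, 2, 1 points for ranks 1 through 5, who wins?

B: 16·4 + 4·1 + 26·3 + 34·4 + 22·5 + 29·1 = 421
A: 16·3 + 4·2 + 26·2 + 34·1 + 22·1 + 29·2 = 222
E: 16·2 + 4·4 + 26·1 + 34·2 + 22·2 + 29·5 = 331
C: 16·5 + 4·5 + 26·4 + 34·5 + 22·3 + 29·3 = 527
D: 16·1 + 4·3 + 26·5 + 34·3 + 22·4 + 29·4 = 464
C has the highest Borda score (527).

C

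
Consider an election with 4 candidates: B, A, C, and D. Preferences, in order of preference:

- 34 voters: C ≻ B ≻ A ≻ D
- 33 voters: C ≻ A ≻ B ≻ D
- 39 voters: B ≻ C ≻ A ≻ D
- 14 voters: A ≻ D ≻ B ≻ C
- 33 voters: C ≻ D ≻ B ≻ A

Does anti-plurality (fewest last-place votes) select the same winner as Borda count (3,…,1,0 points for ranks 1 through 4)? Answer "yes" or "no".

no

Anti-plurality — last-place votes: B 0, A 33, C 14, D 106. Winner: B.
Borda — scores: B 265, A 181, C 378, D 94. Winner: C.
The two methods disagree.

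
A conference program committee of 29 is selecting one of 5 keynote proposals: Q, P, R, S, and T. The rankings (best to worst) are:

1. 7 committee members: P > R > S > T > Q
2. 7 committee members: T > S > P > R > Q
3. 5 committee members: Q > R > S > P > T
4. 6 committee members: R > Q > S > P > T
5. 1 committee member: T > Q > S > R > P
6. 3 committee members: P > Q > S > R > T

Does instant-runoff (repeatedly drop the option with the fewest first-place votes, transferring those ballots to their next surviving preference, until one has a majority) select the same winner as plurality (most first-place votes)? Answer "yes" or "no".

yes

Instant-runoff — R1 Q 5, P 10, R 6, S 0, T 8 (S out); R2 Q 5, P 10, R 6, T 8 (Q out); R3 P 10, R 11, T 8 (T out); R4 P 17, R 12 (P winner). Winner: P.
Plurality — first-place votes: Q 5, P 10, R 6, S 0, T 8. Winner: P.
The two methods agree.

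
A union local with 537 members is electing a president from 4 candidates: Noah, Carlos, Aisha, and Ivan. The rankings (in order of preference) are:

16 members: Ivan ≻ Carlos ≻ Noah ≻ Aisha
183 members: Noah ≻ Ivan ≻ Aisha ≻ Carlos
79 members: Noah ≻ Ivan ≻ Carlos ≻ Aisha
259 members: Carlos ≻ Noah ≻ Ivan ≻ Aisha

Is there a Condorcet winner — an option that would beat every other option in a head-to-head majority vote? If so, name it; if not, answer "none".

Checking pairwise contests:
Carlos beats Noah 275–262.
Ivan beats Carlos 278–259.
Noah beats Aisha 537–0.
Noah beats Ivan 521–16.
Every option loses at least one head-to-head, so there is no Condorcet winner.

none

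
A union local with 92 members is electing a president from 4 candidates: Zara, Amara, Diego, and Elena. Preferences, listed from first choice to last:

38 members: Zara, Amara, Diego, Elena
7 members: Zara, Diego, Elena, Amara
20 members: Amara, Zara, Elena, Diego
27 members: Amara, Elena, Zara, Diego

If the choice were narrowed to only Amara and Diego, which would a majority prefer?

Voters preferring Amara to Diego: 85; preferring Diego to Amara: 7.
Amara wins the head-to-head.

Amara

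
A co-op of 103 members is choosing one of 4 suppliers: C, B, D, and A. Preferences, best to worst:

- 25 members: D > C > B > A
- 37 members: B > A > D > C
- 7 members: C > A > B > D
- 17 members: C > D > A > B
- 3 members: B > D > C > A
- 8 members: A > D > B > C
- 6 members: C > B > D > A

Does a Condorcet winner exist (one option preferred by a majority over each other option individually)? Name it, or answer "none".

Checking pairwise contests:
D beats C 73–30.
C beats B 55–48.
B beats D 53–50.
C beats A 58–45.
Every option loses at least one head-to-head, so there is no Condorcet winner.

none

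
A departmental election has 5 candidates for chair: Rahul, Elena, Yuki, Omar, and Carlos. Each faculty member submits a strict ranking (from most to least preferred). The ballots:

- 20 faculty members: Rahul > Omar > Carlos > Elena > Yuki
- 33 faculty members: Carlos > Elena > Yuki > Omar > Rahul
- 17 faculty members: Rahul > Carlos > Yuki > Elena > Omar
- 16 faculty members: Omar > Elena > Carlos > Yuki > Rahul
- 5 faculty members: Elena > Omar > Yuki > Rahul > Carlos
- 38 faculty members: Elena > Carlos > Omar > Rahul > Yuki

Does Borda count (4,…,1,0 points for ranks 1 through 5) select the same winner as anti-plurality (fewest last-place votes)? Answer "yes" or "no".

Borda — scores: Rahul 191, Elena 356, Yuki 126, Omar 248, Carlos 369. Winner: Carlos.
Anti-plurality — last-place votes: Rahul 49, Elena 0, Yuki 58, Omar 17, Carlos 5. Winner: Elena.
The two methods disagree.

no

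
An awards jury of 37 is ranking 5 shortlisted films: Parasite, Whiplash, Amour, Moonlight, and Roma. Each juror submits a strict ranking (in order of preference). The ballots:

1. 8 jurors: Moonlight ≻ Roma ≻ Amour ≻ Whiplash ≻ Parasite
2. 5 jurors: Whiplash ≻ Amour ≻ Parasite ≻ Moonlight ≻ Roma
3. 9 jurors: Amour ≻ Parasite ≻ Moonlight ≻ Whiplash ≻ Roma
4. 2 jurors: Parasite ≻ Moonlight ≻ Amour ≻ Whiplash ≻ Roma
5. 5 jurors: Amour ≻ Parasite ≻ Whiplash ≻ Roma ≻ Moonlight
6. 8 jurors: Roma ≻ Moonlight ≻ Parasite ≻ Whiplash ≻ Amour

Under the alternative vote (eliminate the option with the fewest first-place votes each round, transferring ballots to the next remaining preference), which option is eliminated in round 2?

Round 1: Parasite 2, Whiplash 5, Amour 14, Moonlight 8, Roma 8. Eliminate Parasite.
Round 2: Whiplash 5, Amour 14, Moonlight 10, Roma 8. Eliminate Whiplash.

Whiplash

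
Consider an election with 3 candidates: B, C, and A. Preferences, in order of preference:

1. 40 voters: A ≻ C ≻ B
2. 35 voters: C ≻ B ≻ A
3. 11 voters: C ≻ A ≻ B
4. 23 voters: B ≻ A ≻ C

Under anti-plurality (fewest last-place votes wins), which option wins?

Last-place votes: B 51, C 23, A 35.
C is ranked last by the fewest voters, so C wins.

C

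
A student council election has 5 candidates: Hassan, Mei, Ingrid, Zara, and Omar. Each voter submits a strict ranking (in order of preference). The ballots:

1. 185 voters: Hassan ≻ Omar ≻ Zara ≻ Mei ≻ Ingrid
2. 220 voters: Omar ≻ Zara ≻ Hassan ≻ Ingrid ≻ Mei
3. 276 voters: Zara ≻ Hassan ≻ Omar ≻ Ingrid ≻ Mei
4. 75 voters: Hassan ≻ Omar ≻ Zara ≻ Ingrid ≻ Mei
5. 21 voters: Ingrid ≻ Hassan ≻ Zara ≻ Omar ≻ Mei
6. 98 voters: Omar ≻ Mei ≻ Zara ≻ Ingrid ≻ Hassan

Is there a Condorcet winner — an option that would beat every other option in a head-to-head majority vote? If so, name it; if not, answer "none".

none

Checking pairwise contests:
Zara beats Hassan 594–281.
Hassan beats Mei 777–98.
Hassan beats Ingrid 756–119.
Omar beats Zara 578–297.
Hassan beats Omar 557–318.
Every option loses at least one head-to-head, so there is no Condorcet winner.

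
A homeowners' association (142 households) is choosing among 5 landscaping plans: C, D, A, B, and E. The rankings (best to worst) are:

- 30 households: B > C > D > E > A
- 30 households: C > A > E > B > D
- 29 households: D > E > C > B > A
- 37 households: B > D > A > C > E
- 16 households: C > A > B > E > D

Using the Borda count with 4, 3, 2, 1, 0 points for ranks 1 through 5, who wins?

C

C: 30·3 + 30·4 + 29·2 + 37·1 + 16·4 = 369
D: 30·2 + 30·0 + 29·4 + 37·3 + 16·0 = 287
A: 30·0 + 30·3 + 29·0 + 37·2 + 16·3 = 212
B: 30·4 + 30·1 + 29·1 + 37·4 + 16·2 = 359
E: 30·1 + 30·2 + 29·3 + 37·0 + 16·1 = 193
C has the highest Borda score (369).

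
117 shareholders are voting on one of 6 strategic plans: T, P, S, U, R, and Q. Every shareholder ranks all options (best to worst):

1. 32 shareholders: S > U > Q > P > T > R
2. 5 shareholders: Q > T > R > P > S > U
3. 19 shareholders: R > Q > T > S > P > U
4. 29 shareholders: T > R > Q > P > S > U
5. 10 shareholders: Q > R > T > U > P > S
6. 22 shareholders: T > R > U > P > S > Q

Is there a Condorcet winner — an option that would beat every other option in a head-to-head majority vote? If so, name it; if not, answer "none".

none

Checking pairwise contests:
Q beats T 66–51.
T beats P 85–32.
T beats S 85–32.
T beats U 85–32.
T beats R 88–29.
R beats Q 70–47.
Every option loses at least one head-to-head, so there is no Condorcet winner.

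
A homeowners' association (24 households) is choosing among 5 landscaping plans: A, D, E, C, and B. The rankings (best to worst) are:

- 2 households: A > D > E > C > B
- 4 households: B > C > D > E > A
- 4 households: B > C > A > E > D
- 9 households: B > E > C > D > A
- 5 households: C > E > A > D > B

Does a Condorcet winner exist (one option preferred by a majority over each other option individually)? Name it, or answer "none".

B vs A: 17–7 for B.
B vs D: 17–7 for B.
B vs E: 17–7 for B.
B vs C: 17–7 for B.
B beats every other option head-to-head.

B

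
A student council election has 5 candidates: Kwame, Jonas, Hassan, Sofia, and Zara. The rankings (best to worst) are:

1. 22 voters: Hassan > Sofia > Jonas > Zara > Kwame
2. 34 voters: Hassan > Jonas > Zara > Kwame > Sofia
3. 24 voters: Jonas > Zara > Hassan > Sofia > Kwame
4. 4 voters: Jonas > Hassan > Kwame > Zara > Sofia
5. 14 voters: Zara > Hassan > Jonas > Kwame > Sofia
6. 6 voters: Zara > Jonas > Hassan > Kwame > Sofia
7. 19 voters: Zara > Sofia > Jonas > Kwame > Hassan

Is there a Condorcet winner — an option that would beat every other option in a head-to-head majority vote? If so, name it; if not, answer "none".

Checking pairwise contests:
Jonas beats Kwame 123–0.
Hassan beats Jonas 70–53.
Zara beats Hassan 63–60.
Jonas beats Sofia 82–41.
Jonas beats Zara 84–39.
Every option loses at least one head-to-head, so there is no Condorcet winner.

none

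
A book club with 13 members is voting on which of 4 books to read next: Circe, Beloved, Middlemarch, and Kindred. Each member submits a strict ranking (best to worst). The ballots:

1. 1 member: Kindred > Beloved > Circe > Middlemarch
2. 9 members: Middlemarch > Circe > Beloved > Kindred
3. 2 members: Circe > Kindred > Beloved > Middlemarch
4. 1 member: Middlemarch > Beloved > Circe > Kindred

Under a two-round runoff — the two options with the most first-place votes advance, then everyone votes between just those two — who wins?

Round 1 first-place votes: Circe 2, Beloved 0, Middlemarch 10, Kindred 1.
Middlemarch and Circe advance.
Runoff: Middlemarch is preferred to Circe by 10 voters; Circe by 3.
Middlemarch wins the runoff.

Middlemarch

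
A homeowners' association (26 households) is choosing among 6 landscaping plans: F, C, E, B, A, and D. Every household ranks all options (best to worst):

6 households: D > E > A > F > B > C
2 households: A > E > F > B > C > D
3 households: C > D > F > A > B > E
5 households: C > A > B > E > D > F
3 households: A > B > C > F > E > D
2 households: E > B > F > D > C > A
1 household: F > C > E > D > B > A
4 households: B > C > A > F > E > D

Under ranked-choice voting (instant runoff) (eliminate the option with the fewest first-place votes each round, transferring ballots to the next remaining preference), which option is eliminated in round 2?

Round 1: F 1, C 8, E 2, B 4, A 5, D 6. Eliminate F.
Round 2: C 9, E 2, B 4, A 5, D 6. Eliminate E.

E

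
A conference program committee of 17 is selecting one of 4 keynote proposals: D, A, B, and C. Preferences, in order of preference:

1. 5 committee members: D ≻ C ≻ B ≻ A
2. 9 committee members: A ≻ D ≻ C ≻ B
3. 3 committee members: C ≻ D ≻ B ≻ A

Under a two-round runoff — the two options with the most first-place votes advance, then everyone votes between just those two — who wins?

A

Round 1 first-place votes: D 5, A 9, B 0, C 3.
A and D advance.
Runoff: A is preferred to D by 9 voters; D by 8.
A wins the runoff.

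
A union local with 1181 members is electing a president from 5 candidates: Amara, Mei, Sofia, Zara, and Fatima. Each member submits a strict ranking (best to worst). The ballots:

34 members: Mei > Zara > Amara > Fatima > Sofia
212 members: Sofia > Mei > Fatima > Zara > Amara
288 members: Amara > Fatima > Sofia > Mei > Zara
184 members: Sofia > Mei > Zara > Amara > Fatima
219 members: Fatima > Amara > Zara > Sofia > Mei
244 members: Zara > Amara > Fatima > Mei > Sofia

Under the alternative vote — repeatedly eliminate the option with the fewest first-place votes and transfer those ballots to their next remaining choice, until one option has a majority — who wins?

Round 1: Amara 288, Mei 34, Sofia 396, Zara 244, Fatima 219. Eliminate Mei.
Round 2: Amara 288, Sofia 396, Zara 278, Fatima 219. Eliminate Fatima.
Round 3: Amara 507, Sofia 396, Zara 278. Eliminate Zara.
Round 4: Amara 785, Sofia 396. Amara has a majority.

Amara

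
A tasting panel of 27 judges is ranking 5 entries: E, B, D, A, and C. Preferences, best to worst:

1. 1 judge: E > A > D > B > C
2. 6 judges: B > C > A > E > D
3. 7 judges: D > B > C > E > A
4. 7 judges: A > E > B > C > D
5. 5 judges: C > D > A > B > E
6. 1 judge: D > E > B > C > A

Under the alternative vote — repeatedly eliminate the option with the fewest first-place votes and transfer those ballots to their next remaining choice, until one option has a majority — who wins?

A

Round 1: E 1, B 6, D 8, A 7, C 5. Eliminate E.
Round 2: B 6, D 8, A 8, C 5. Eliminate C.
Round 3: B 6, D 13, A 8. Eliminate B.
Round 4: D 13, A 14. A has a majority.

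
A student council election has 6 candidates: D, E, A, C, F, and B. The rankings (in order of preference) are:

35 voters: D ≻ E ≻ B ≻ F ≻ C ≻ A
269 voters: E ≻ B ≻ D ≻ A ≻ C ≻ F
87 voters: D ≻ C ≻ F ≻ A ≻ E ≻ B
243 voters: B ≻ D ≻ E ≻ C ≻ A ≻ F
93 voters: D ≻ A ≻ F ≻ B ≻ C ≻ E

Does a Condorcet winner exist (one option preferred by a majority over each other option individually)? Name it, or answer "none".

Checking pairwise contests:
B beats D 512–215.
D beats E 458–269.
D beats A 727–0.
D beats C 727–0.
D beats F 727–0.
E beats B 391–336.
Every option loses at least one head-to-head, so there is no Condorcet winner.

none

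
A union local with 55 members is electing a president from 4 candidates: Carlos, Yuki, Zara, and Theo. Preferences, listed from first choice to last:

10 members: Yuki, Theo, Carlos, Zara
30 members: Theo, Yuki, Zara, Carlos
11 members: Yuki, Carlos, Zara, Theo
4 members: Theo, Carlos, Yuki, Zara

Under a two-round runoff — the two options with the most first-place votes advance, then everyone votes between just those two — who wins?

Round 1 first-place votes: Carlos 0, Yuki 21, Zara 0, Theo 34.
Theo and Yuki advance.
Runoff: Theo is preferred to Yuki by 34 voters; Yuki by 21.
Theo wins the runoff.

Theo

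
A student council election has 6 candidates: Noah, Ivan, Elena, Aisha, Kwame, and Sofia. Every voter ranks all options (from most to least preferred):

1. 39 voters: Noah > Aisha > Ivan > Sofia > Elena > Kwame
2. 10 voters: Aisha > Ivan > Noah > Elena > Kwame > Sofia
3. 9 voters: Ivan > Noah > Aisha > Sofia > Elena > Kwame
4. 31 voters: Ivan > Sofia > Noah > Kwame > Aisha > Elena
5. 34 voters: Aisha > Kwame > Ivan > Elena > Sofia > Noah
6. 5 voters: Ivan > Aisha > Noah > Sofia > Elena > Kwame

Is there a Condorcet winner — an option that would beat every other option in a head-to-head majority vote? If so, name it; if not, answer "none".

none

Checking pairwise contests:
Ivan beats Noah 89–39.
Aisha beats Ivan 83–45.
Noah beats Elena 94–34.
Noah beats Aisha 79–49.
Noah beats Kwame 94–34.
Ivan beats Sofia 128–0.
Every option loses at least one head-to-head, so there is no Condorcet winner.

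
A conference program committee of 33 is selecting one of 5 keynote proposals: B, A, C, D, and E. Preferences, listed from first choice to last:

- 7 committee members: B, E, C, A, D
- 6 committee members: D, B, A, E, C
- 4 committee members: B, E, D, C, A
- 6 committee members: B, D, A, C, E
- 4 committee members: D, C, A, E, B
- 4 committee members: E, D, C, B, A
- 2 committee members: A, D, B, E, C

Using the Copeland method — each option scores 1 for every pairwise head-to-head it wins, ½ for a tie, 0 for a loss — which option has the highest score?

B

B: beats A, C, D, and E → score 4.
A: beats E; loses to B, C, and D → score 1.
C: beats A; loses to B, D, and E → score 1.
D: beats A, C, and E; loses to B → score 3.
E: beats C; loses to B, A, and D → score 1.
B has the best pairwise record.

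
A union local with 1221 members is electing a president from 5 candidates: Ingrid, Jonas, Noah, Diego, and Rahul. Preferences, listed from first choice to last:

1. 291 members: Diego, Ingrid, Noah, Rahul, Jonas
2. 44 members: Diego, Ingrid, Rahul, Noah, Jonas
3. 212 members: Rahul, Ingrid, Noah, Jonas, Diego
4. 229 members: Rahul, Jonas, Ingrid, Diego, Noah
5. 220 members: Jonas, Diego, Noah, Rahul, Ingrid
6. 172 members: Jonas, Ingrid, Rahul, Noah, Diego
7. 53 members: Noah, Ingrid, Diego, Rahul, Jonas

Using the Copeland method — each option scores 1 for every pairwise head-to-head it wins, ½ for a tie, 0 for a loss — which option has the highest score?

Ingrid: beats Noah and Diego; loses to Jonas and Rahul → score 2.
Jonas: beats Ingrid, Noah, and Diego; loses to Rahul → score 3.
Noah: loses to Ingrid, Jonas, Diego, and Rahul → score 0.
Diego: beats Noah; loses to Ingrid, Jonas, and Rahul → score 1.
Rahul: beats Ingrid, Jonas, Noah, and Diego → score 4.
Rahul has the best pairwise record.

Rahul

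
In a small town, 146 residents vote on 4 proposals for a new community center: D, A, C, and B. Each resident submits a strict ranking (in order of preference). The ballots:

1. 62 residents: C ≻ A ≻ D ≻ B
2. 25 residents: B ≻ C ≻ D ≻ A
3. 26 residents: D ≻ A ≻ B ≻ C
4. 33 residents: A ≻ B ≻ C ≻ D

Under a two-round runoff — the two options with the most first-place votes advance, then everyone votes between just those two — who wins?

Round 1 first-place votes: D 26, A 33, C 62, B 25.
C and A advance.
Runoff: C is preferred to A by 87 voters; A by 59.
C wins the runoff.

C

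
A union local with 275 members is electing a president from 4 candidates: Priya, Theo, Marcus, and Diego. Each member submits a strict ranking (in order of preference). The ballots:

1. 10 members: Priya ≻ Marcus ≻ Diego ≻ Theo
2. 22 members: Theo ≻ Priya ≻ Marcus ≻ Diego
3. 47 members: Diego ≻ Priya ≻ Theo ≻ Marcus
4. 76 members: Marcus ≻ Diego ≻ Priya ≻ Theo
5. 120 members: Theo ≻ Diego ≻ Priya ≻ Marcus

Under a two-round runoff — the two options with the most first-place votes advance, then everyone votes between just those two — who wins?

Theo

Round 1 first-place votes: Priya 10, Theo 142, Marcus 76, Diego 47.
Theo and Marcus advance.
Runoff: Theo is preferred to Marcus by 189 voters; Marcus by 86.
Theo wins the runoff.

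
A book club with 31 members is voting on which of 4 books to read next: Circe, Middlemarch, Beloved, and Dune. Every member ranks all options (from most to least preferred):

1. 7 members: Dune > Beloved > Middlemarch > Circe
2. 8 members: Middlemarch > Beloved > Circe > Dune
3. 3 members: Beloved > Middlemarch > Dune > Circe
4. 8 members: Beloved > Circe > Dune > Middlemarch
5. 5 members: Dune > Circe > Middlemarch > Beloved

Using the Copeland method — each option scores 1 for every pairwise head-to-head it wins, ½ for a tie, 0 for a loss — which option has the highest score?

Circe: beats Dune; loses to Middlemarch and Beloved → score 1.
Middlemarch: beats Circe; loses to Beloved and Dune → score 1.
Beloved: beats Circe, Middlemarch, and Dune → score 3.
Dune: beats Middlemarch; loses to Circe and Beloved → score 1.
Beloved has the best pairwise record.

Beloved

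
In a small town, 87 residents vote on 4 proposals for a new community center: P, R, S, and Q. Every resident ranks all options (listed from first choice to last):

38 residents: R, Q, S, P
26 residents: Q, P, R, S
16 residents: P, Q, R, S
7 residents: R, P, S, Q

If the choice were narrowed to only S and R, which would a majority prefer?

R

Voters preferring S to R: 0; preferring R to S: 87.
R wins the head-to-head.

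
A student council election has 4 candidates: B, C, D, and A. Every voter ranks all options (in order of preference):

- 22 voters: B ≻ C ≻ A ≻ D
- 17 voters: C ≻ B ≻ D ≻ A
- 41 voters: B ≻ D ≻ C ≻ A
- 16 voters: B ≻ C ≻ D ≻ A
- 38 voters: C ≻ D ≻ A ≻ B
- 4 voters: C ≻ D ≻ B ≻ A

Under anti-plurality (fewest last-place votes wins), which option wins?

C

Last-place votes: B 38, C 0, D 22, A 78.
C is ranked last by the fewest voters, so C wins.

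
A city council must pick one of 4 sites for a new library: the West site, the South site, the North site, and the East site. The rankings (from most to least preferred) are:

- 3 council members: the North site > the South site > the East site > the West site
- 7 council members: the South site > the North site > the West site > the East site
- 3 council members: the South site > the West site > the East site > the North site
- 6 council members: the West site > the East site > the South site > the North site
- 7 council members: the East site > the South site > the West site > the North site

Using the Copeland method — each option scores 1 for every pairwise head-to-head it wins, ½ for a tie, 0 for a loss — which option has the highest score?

the West site: beats the North site and the East site; loses to the South site → score 2.
the South site: beats the West site and the North site; ties the East site → score 2.5.
the North site: loses to the West site, the South site, and the East site → score 0.
the East site: beats the North site; ties the South site; loses to the West site → score 1.5.
the South site has the best pairwise record.

the South site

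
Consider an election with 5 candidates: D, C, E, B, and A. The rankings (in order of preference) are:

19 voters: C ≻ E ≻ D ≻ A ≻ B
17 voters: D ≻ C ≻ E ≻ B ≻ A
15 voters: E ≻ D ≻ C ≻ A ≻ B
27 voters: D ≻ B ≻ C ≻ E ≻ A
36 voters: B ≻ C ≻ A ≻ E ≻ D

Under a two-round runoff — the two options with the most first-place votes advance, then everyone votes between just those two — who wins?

D

Round 1 first-place votes: D 44, C 19, E 15, B 36, A 0.
D and B advance.
Runoff: D is preferred to B by 78 voters; B by 36.
D wins the runoff.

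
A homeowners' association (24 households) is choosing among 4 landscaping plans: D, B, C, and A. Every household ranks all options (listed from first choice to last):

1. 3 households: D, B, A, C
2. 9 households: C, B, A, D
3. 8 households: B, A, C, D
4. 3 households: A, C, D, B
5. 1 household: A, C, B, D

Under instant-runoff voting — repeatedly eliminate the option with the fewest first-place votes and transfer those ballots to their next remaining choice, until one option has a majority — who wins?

C

Round 1: D 3, B 8, C 9, A 4. Eliminate D.
Round 2: B 11, C 9, A 4. Eliminate A.
Round 3: B 11, C 13. C has a majority.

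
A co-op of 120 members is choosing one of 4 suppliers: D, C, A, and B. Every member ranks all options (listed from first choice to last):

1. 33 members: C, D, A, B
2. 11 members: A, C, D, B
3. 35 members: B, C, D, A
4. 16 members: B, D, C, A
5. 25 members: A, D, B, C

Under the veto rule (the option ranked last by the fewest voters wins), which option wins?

Last-place votes: D 0, C 25, A 51, B 44.
D is ranked last by the fewest voters, so D wins.

D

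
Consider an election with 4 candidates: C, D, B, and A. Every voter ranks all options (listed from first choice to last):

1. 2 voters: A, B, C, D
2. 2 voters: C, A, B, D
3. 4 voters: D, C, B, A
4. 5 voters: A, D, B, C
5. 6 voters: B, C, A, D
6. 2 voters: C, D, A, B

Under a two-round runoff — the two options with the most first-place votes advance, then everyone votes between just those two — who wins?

A

Round 1 first-place votes: C 4, D 4, B 6, A 7.
A and B advance.
Runoff: A is preferred to B by 11 voters; B by 10.
A wins the runoff.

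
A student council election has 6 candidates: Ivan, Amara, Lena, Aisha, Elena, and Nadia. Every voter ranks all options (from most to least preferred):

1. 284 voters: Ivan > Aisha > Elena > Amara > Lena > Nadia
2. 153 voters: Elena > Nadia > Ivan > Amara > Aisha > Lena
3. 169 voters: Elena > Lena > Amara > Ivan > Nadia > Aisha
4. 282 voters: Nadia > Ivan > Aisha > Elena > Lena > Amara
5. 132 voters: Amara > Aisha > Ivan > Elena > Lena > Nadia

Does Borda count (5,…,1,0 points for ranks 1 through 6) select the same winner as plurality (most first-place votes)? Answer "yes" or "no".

Borda — scores: Ivan 3741, Amara 2041, Lena 1374, Aisha 2663, Elena 3290, Nadia 2191. Winner: Ivan.
Plurality — first-place votes: Ivan 284, Amara 132, Lena 0, Aisha 0, Elena 322, Nadia 282. Winner: Elena.
The two methods disagree.

no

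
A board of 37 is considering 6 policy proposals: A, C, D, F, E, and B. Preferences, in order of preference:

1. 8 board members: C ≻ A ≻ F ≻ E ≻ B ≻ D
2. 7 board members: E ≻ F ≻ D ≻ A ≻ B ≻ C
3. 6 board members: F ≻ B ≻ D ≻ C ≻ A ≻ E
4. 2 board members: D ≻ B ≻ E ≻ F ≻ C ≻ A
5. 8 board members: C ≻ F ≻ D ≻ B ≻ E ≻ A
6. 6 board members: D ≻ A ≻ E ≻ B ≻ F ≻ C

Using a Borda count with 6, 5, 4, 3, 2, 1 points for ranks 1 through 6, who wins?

F

A: 8·5 + 7·3 + 6·2 + 2·1 + 8·1 + 6·5 = 113
C: 8·6 + 7·1 + 6·3 + 2·2 + 8·6 + 6·1 = 131
D: 8·1 + 7·4 + 6·4 + 2·6 + 8·4 + 6·6 = 140
F: 8·4 + 7·5 + 6·6 + 2·3 + 8·5 + 6·2 = 161
E: 8·3 + 7·6 + 6·1 + 2·4 + 8·2 + 6·4 = 120
B: 8·2 + 7·2 + 6·5 + 2·5 + 8·3 + 6·3 = 112
F has the highest Borda score (161).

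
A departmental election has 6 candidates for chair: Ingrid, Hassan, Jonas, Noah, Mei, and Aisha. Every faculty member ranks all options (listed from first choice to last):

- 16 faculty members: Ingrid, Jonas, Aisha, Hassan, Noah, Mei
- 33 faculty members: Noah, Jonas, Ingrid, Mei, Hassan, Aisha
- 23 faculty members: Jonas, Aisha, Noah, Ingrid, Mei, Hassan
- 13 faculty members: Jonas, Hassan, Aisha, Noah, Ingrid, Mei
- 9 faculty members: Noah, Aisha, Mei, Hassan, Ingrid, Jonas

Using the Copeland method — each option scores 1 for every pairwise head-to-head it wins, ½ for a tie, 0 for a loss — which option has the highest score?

Jonas

Ingrid: beats Hassan, Mei, and Aisha; loses to Jonas and Noah → score 3.
Hassan: loses to Ingrid, Jonas, Noah, Mei, and Aisha → score 0.
Jonas: beats Ingrid, Hassan, Noah, Mei, and Aisha → score 5.
Noah: beats Ingrid, Hassan, and Mei; loses to Jonas and Aisha → score 3.
Mei: beats Hassan; loses to Ingrid, Jonas, Noah, and Aisha → score 1.
Aisha: beats Hassan, Noah, and Mei; loses to Ingrid and Jonas → score 3.
Jonas has the best pairwise record.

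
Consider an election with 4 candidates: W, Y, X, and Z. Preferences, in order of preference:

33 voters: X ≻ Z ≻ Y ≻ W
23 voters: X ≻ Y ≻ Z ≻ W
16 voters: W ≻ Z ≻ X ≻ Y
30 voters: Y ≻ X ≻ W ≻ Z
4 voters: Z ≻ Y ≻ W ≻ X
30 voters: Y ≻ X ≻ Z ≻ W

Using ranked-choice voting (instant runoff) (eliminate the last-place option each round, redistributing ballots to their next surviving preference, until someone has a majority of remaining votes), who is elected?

X

Round 1: W 16, Y 60, X 56, Z 4. Eliminate Z.
Round 2: W 16, Y 64, X 56. Eliminate W.
Round 3: Y 64, X 72. X has a majority.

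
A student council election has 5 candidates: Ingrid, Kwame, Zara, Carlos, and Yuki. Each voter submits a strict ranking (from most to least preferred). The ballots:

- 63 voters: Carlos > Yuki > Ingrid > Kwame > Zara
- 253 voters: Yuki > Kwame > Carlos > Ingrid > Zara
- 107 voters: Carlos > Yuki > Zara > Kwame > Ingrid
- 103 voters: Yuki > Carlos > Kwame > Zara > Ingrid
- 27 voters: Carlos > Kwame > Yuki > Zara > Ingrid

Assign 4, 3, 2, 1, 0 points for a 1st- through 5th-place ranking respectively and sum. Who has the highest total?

Yuki

Ingrid: 63·2 + 253·1 + 107·0 + 103·0 + 27·0 = 379
Kwame: 63·1 + 253·3 + 107·1 + 103·2 + 27·3 = 1216
Zara: 63·0 + 253·0 + 107·2 + 103·1 + 27·1 = 344
Carlos: 63·4 + 253·2 + 107·4 + 103·3 + 27·4 = 1603
Yuki: 63·3 + 253·4 + 107·3 + 103·4 + 27·2 = 1988
Yuki has the highest Borda score (1988).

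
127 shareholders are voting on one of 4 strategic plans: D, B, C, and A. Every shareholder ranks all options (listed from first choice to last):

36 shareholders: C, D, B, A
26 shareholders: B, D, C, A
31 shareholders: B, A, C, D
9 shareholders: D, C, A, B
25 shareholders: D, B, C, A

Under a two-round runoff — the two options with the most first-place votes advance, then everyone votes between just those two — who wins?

B

Round 1 first-place votes: D 34, B 57, C 36, A 0.
B and C advance.
Runoff: B is preferred to C by 82 voters; C by 45.
B wins the runoff.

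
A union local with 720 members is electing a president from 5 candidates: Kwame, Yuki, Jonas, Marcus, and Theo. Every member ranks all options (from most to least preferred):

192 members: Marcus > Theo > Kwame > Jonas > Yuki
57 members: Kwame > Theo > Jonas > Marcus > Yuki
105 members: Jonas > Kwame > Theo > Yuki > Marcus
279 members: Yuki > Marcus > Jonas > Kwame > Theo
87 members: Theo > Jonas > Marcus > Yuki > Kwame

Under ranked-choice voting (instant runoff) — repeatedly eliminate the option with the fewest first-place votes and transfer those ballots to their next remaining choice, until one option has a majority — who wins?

Theo

Round 1: Kwame 57, Yuki 279, Jonas 105, Marcus 192, Theo 87. Eliminate Kwame.
Round 2: Yuki 279, Jonas 105, Marcus 192, Theo 144. Eliminate Jonas.
Round 3: Yuki 279, Marcus 192, Theo 249. Eliminate Marcus.
Round 4: Yuki 279, Theo 441. Theo has a majority.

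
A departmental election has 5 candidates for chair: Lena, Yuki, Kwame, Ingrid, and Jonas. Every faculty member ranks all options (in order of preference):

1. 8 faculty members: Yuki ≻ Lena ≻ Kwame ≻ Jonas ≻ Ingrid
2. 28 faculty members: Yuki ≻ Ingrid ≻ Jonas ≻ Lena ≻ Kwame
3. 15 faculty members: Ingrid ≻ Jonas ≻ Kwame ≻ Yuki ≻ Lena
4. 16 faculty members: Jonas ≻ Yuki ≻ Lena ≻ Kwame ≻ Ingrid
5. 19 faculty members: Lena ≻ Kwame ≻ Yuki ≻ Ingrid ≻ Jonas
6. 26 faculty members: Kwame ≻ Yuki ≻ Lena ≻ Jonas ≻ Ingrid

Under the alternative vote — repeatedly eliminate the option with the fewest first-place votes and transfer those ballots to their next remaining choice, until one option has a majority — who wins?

Round 1: Lena 19, Yuki 36, Kwame 26, Ingrid 15, Jonas 16. Eliminate Ingrid.
Round 2: Lena 19, Yuki 36, Kwame 26, Jonas 31. Eliminate Lena.
Round 3: Yuki 36, Kwame 45, Jonas 31. Eliminate Jonas.
Round 4: Yuki 52, Kwame 60. Kwame has a majority.

Kwame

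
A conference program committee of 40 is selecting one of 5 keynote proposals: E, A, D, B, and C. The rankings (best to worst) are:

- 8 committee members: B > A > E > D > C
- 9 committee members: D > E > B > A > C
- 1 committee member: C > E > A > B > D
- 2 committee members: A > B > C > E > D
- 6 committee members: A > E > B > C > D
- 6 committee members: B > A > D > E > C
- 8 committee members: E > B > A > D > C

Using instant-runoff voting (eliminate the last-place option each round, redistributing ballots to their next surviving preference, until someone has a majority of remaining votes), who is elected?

E

Round 1: E 8, A 8, D 9, B 14, C 1. Eliminate C.
Round 2: E 9, A 8, D 9, B 14. Eliminate A.
Round 3: E 15, D 9, B 16. Eliminate D.
Round 4: E 24, B 16. E has a majority.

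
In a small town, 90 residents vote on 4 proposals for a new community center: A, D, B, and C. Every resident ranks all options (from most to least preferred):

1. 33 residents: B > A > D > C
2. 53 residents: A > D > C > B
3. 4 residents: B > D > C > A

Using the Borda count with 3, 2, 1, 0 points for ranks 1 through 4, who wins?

A

A: 33·2 + 53·3 + 4·0 = 225
D: 33·1 + 53·2 + 4·2 = 147
B: 33·3 + 53·0 + 4·3 = 111
C: 33·0 + 53·1 + 4·1 = 57
A has the highest Borda score (225).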